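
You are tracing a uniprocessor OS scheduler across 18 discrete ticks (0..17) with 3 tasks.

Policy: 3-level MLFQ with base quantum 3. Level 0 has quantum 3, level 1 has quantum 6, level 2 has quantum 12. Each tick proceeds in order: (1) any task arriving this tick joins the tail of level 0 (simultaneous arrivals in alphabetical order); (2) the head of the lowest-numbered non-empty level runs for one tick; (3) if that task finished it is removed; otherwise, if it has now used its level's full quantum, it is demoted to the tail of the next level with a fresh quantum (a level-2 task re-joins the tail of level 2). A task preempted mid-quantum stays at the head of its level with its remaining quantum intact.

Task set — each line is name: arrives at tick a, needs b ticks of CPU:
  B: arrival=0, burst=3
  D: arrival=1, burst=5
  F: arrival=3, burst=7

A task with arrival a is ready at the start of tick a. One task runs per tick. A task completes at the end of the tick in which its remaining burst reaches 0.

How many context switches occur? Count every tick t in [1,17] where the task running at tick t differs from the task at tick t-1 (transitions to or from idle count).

context switches = 5

t=0: L0/L1/L2 = B/-/- → run B
t=1: L0/L1/L2 = BD/-/- → run B
t=2: L0/L1/L2 = BD/-/- → run B
t=3: L0/L1/L2 = DF/-/- → run D
t=4: L0/L1/L2 = DF/-/- → run D
t=5: L0/L1/L2 = DF/-/- → run D
t=6: L0/L1/L2 = F/D/- → run F
t=7: L0/L1/L2 = F/D/- → run F
t=8: L0/L1/L2 = F/D/- → run F
t=9: L0/L1/L2 = -/DF/- → run D
t=10: L0/L1/L2 = -/DF/- → run D
t=11: L0/L1/L2 = -/F/- → run F
t=12: L0/L1/L2 = -/F/- → run F
t=13: L0/L1/L2 = -/F/- → run F
t=14: L0/L1/L2 = -/F/- → run F
t=15: (idle)
t=16: (idle)
t=17: (idle)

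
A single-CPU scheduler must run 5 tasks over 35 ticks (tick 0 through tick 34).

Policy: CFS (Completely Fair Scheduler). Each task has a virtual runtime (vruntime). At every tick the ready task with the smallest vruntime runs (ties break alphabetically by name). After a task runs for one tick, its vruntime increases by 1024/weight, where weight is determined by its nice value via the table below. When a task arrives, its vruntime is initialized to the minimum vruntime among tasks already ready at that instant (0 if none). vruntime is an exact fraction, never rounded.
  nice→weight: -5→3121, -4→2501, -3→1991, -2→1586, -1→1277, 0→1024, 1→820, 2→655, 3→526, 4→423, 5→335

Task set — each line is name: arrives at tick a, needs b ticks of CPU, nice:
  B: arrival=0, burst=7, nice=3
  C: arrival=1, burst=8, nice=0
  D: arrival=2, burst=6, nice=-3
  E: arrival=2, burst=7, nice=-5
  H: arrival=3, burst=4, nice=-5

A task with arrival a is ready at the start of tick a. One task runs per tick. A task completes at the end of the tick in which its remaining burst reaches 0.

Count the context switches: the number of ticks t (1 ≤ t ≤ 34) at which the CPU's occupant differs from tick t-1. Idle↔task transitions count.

t=0: vr[B=0] → run B
t=1: vr[B=512/263 C=512/263] → run B
t=2: vr[B=1024/263 C=512/263 D=512/263 E=512/263] → run C
t=3: vr[B=1024/263 C=775/263 D=512/263 E=512/263 H=512/263] → run D
t=4: vr[B=1024/263 C=775/263 D=1288704/523633 E=512/263 H=512/263] → run E
t=5: vr[B=1024/263 C=775/263 D=1288704/523633 E=1867264/820823 H=512/263] → run H
t=6: vr[B=1024/263 C=775/263 D=1288704/523633 E=1867264/820823 H=1867264/820823] → run E
t=7: vr[B=1024/263 C=775/263 D=1288704/523633 E=2136576/820823 H=1867264/820823] → run H
t=8: vr[B=1024/263 C=775/263 D=1288704/523633 E=2136576/820823 H=2136576/820823] → run D
t=9: vr[B=1024/263 C=775/263 D=1558016/523633 E=2136576/820823 H=2136576/820823] → run E
t=10: vr[B=1024/263 C=775/263 D=1558016/523633 E=2405888/820823 H=2136576/820823] → run H
t=11: vr[B=1024/263 C=775/263 D=1558016/523633 E=2405888/820823 H=2405888/820823] → run E
t=12: vr[B=1024/263 C=775/263 D=1558016/523633 E=2675200/820823 H=2405888/820823] → run H
t=13: vr[B=1024/263 C=775/263 D=1558016/523633 E=2675200/820823] → run C
t=14: vr[B=1024/263 C=1038/263 D=1558016/523633 E=2675200/820823] → run D
t=15: vr[B=1024/263 C=1038/263 D=1827328/523633 E=2675200/820823] → run E
t=16: vr[B=1024/263 C=1038/263 D=1827328/523633 E=2944512/820823] → run D
t=17: vr[B=1024/263 C=1038/263 D=2096640/523633 E=2944512/820823] → run E
t=18: vr[B=1024/263 C=1038/263 D=2096640/523633 E=3213824/820823] → run B
t=19: vr[B=1536/263 C=1038/263 D=2096640/523633 E=3213824/820823] → run E
t=20: vr[B=1536/263 C=1038/263 D=2096640/523633] → run C
t=21: vr[B=1536/263 C=1301/263 D=2096640/523633] → run D
t=22: vr[B=1536/263 C=1301/263 D=2365952/523633] → run D
t=23: vr[B=1536/263 C=1301/263] → run C
t=24: vr[B=1536/263 C=1564/263] → run B
t=25: vr[B=2048/263 C=1564/263] → run C
t=26: vr[B=2048/263 C=1827/263] → run C
t=27: vr[B=2048/263 C=2090/263] → run B
t=28: vr[B=2560/263 C=2090/263] → run C
t=29: vr[B=2560/263 C=2353/263] → run C
t=30: vr[B=2560/263] → run B
t=31: vr[B=3072/263] → run B
t=32: (idle)
t=33: (idle)
t=34: (idle)

context switches = 27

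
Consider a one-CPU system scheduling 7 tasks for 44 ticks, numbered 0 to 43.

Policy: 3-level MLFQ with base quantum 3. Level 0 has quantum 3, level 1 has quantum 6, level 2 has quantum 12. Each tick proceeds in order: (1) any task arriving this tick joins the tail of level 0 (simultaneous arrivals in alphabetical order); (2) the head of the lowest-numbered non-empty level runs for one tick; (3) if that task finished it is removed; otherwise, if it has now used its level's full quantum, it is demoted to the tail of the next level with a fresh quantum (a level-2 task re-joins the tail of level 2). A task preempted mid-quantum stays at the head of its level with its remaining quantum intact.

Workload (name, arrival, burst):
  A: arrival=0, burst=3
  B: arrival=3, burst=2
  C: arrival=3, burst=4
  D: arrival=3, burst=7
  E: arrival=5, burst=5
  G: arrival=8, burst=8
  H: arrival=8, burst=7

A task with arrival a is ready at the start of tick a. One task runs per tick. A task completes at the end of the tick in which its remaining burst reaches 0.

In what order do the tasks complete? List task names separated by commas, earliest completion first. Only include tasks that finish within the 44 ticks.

t=0: L0/L1/L2 = A/-/- → run A
t=1: L0/L1/L2 = A/-/- → run A
t=2: L0/L1/L2 = A/-/- → run A
t=3: L0/L1/L2 = BCD/-/- → run B
t=4: L0/L1/L2 = BCD/-/- → run B
t=5: L0/L1/L2 = CDE/-/- → run C
t=6: L0/L1/L2 = CDE/-/- → run C
t=7: L0/L1/L2 = CDE/-/- → run C
t=8: L0/L1/L2 = DEGH/C/- → run D
t=9: L0/L1/L2 = DEGH/C/- → run D
t=10: L0/L1/L2 = DEGH/C/- → run D
t=11: L0/L1/L2 = EGH/CD/- → run E
t=12: L0/L1/L2 = EGH/CD/- → run E
t=13: L0/L1/L2 = EGH/CD/- → run E
t=14: L0/L1/L2 = GH/CDE/- → run G
t=15: L0/L1/L2 = GH/CDE/- → run G
t=16: L0/L1/L2 = GH/CDE/- → run G
t=17: L0/L1/L2 = H/CDEG/- → run H
t=18: L0/L1/L2 = H/CDEG/- → run H
t=19: L0/L1/L2 = H/CDEG/- → run H
t=20: L0/L1/L2 = -/CDEGH/- → run C
t=21: L0/L1/L2 = -/DEGH/- → run D
t=22: L0/L1/L2 = -/DEGH/- → run D
t=23: L0/L1/L2 = -/DEGH/- → run D
t=24: L0/L1/L2 = -/DEGH/- → run D
t=25: L0/L1/L2 = -/EGH/- → run E
t=26: L0/L1/L2 = -/EGH/- → run E
t=27: L0/L1/L2 = -/GH/- → run G
t=28: L0/L1/L2 = -/GH/- → run G
t=29: L0/L1/L2 = -/GH/- → run G
t=30: L0/L1/L2 = -/GH/- → run G
t=31: L0/L1/L2 = -/GH/- → run G
t=32: L0/L1/L2 = -/H/- → run H
t=33: L0/L1/L2 = -/H/- → run H
t=34: L0/L1/L2 = -/H/- → run H
t=35: L0/L1/L2 = -/H/- → run H
t=36: (idle)
t=37: (idle)
t=38: (idle)
t=39: (idle)
t=40: (idle)
t=41: (idle)
t=42: (idle)
t=43: (idle)

completion order = A, B, C, D, E, G, H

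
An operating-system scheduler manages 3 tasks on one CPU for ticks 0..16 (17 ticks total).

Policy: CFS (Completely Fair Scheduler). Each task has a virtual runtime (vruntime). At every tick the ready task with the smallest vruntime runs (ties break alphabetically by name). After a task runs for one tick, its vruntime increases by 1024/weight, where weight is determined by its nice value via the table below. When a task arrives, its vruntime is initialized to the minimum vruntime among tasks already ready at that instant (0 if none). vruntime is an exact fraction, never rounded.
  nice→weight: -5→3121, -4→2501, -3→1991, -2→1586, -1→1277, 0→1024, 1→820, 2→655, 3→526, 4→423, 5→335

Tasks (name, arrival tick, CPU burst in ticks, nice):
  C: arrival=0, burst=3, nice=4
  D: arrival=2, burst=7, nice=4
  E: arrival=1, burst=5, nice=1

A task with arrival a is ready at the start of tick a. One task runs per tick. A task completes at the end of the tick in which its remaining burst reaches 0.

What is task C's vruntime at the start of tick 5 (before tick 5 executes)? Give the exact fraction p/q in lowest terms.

vruntime(C, start of tick 5) = 2048/423

t=0: vr[C=0] → run C
t=1: vr[C=1024/423 E=1024/423] → run C
t=2: vr[C=2048/423 D=1024/423 E=1024/423] → run D
t=3: vr[C=2048/423 D=2048/423 E=1024/423] → run E
t=4: vr[C=2048/423 D=2048/423 E=318208/86715] → run E
t=5: vr[C=2048/423 D=2048/423 E=426496/86715] → run C
t=6: vr[D=2048/423 E=426496/86715] → run D
t=7: vr[D=1024/141 E=426496/86715] → run E
t=8: vr[D=1024/141 E=534784/86715] → run E
t=9: vr[D=1024/141 E=643072/86715] → run D
t=10: vr[D=4096/423 E=643072/86715] → run E
t=11: vr[D=4096/423] → run D
t=12: vr[D=5120/423] → run D
t=13: vr[D=2048/141] → run D
t=14: vr[D=7168/423] → run D
t=15: (idle)
t=16: (idle)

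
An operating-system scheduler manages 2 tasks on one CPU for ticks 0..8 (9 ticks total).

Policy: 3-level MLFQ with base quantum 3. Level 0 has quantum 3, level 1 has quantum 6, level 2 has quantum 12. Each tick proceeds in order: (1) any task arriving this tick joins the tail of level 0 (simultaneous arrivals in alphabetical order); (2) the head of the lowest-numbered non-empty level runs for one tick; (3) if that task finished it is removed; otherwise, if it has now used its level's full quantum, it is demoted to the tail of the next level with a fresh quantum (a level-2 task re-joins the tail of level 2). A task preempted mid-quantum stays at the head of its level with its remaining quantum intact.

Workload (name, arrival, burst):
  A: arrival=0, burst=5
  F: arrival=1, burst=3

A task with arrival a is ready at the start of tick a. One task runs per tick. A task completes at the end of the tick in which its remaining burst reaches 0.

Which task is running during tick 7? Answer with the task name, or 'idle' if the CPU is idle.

t=0: L0/L1/L2 = A/-/- → run A
t=1: L0/L1/L2 = AF/-/- → run A
t=2: L0/L1/L2 = AF/-/- → run A
t=3: L0/L1/L2 = F/A/- → run F
t=4: L0/L1/L2 = F/A/- → run F
t=5: L0/L1/L2 = F/A/- → run F
t=6: L0/L1/L2 = -/A/- → run A
t=7: L0/L1/L2 = -/A/- → run A
t=8: (idle)

running at tick 7 = A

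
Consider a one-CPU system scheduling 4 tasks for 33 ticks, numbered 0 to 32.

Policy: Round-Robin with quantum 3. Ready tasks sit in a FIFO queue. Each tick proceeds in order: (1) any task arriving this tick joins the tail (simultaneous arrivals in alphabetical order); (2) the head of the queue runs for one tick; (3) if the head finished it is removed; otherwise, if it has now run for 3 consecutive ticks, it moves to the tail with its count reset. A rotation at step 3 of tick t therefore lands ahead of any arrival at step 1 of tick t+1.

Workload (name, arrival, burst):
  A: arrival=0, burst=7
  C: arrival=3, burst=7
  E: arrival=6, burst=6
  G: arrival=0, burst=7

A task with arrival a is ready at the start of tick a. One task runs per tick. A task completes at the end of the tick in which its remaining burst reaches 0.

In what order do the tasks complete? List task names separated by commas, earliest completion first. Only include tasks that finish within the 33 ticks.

t=0: queue=[A,G] q_used=0 → run A
t=1: queue=[A,G] q_used=1 → run A
t=2: queue=[A,G] q_used=2 → run A
t=3: queue=[G,A,C] q_used=0 → run G
t=4: queue=[G,A,C] q_used=1 → run G
t=5: queue=[G,A,C] q_used=2 → run G
t=6: queue=[A,C,G,E] q_used=0 → run A
t=7: queue=[A,C,G,E] q_used=1 → run A
t=8: queue=[A,C,G,E] q_used=2 → run A
t=9: queue=[C,G,E,A] q_used=0 → run C
t=10: queue=[C,G,E,A] q_used=1 → run C
t=11: queue=[C,G,E,A] q_used=2 → run C
t=12: queue=[G,E,A,C] q_used=0 → run G
t=13: queue=[G,E,A,C] q_used=1 → run G
t=14: queue=[G,E,A,C] q_used=2 → run G
t=15: queue=[E,A,C,G] q_used=0 → run E
t=16: queue=[E,A,C,G] q_used=1 → run E
t=17: queue=[E,A,C,G] q_used=2 → run E
t=18: queue=[A,C,G,E] q_used=0 → run A
t=19: queue=[C,G,E] q_used=0 → run C
t=20: queue=[C,G,E] q_used=1 → run C
t=21: queue=[C,G,E] q_used=2 → run C
t=22: queue=[G,E,C] q_used=0 → run G
t=23: queue=[E,C] q_used=0 → run E
t=24: queue=[E,C] q_used=1 → run E
t=25: queue=[E,C] q_used=2 → run E
t=26: queue=[C] q_used=0 → run C
t=27: (idle)
t=28: (idle)
t=29: (idle)
t=30: (idle)
t=31: (idle)
t=32: (idle)

completion order = A, G, E, C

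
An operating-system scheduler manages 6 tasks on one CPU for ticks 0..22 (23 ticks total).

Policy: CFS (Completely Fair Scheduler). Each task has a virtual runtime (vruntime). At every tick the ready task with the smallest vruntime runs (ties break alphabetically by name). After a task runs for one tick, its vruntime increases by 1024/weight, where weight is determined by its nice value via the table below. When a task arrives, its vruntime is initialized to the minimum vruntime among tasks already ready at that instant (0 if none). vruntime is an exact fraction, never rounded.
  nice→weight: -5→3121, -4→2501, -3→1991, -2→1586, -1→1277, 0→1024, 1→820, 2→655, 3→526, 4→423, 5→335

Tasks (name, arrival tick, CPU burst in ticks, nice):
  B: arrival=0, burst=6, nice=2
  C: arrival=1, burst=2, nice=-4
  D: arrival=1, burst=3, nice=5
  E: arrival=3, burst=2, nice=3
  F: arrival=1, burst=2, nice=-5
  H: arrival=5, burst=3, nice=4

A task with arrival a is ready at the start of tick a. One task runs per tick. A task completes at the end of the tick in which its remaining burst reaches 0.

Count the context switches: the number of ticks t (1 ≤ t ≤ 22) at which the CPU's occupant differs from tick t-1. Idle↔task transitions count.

context switches = 16

t=0: vr[B=0] → run B
t=1: vr[B=1024/655 C=1024/655 D=1024/655 F=1024/655] → run B
t=2: vr[B=2048/655 C=1024/655 D=1024/655 F=1024/655] → run C
t=3: vr[B=2048/655 C=3231744/1638155 D=1024/655 E=1024/655 F=1024/655] → run D
t=4: vr[B=2048/655 C=3231744/1638155 D=202752/43885 E=1024/655 F=1024/655] → run E
t=5: vr[B=2048/655 C=3231744/1638155 D=202752/43885 E=604672/172265 F=1024/655 H=1024/655] → run F
t=6: vr[B=2048/655 C=3231744/1638155 D=202752/43885 E=604672/172265 F=3866624/2044255 H=1024/655] → run H
t=7: vr[B=2048/655 C=3231744/1638155 D=202752/43885 E=604672/172265 F=3866624/2044255 H=1103872/277065] → run F
t=8: vr[B=2048/655 C=3231744/1638155 D=202752/43885 E=604672/172265 H=1103872/277065] → run C
t=9: vr[B=2048/655 D=202752/43885 E=604672/172265 H=1103872/277065] → run B
t=10: vr[B=3072/655 D=202752/43885 E=604672/172265 H=1103872/277065] → run E
t=11: vr[B=3072/655 D=202752/43885 H=1103872/277065] → run H
t=12: vr[B=3072/655 D=202752/43885 H=1774592/277065] → run D
t=13: vr[B=3072/655 D=336896/43885 H=1774592/277065] → run B
t=14: vr[B=4096/655 D=336896/43885 H=1774592/277065] → run B
t=15: vr[B=1024/131 D=336896/43885 H=1774592/277065] → run H
t=16: vr[B=1024/131 D=336896/43885] → run D
t=17: vr[B=1024/131] → run B
t=18: (idle)
t=19: (idle)
t=20: (idle)
t=21: (idle)
t=22: (idle)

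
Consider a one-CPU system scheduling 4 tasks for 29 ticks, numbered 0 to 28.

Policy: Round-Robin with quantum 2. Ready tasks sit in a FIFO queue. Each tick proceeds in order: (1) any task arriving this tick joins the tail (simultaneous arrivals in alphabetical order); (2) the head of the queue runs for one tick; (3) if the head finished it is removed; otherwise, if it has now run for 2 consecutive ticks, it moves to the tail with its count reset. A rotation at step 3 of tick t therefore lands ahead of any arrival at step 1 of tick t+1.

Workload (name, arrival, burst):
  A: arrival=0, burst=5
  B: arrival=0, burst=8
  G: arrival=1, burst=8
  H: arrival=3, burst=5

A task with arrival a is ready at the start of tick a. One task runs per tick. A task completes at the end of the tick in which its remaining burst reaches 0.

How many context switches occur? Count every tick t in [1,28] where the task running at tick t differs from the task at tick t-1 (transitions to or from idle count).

context switches = 14

t=0: queue=[A,B] q_used=0 → run A
t=1: queue=[A,B,G] q_used=1 → run A
t=2: queue=[B,G,A] q_used=0 → run B
t=3: queue=[B,G,A,H] q_used=1 → run B
t=4: queue=[G,A,H,B] q_used=0 → run G
t=5: queue=[G,A,H,B] q_used=1 → run G
t=6: queue=[A,H,B,G] q_used=0 → run A
t=7: queue=[A,H,B,G] q_used=1 → run A
t=8: queue=[H,B,G,A] q_used=0 → run H
t=9: queue=[H,B,G,A] q_used=1 → run H
t=10: queue=[B,G,A,H] q_used=0 → run B
t=11: queue=[B,G,A,H] q_used=1 → run B
t=12: queue=[G,A,H,B] q_used=0 → run G
t=13: queue=[G,A,H,B] q_used=1 → run G
t=14: queue=[A,H,B,G] q_used=0 → run A
t=15: queue=[H,B,G] q_used=0 → run H
t=16: queue=[H,B,G] q_used=1 → run H
t=17: queue=[B,G,H] q_used=0 → run B
t=18: queue=[B,G,H] q_used=1 → run B
t=19: queue=[G,H,B] q_used=0 → run G
t=20: queue=[G,H,B] q_used=1 → run G
t=21: queue=[H,B,G] q_used=0 → run H
t=22: queue=[B,G] q_used=0 → run B
t=23: queue=[B,G] q_used=1 → run B
t=24: queue=[G] q_used=0 → run G
t=25: queue=[G] q_used=1 → run G
t=26: (idle)
t=27: (idle)
t=28: (idle)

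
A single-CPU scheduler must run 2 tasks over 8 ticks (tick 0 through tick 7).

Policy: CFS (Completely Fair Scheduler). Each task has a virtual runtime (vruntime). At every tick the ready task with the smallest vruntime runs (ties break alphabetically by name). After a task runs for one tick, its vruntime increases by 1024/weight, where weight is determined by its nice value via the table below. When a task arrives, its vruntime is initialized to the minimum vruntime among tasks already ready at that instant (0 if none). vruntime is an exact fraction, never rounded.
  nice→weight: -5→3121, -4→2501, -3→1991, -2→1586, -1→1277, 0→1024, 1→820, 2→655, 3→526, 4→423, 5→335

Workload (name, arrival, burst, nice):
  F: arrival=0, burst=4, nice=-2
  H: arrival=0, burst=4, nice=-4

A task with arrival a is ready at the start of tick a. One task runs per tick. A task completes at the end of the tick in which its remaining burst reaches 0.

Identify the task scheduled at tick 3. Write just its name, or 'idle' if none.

t=0: vr[F=0 H=0] → run F
t=1: vr[F=512/793 H=0] → run H
t=2: vr[F=512/793 H=1024/2501] → run H
t=3: vr[F=512/793 H=2048/2501] → run F
t=4: vr[F=1024/793 H=2048/2501] → run H
t=5: vr[F=1024/793 H=3072/2501] → run H
t=6: vr[F=1024/793] → run F
t=7: vr[F=1536/793] → run F

running at tick 3 = F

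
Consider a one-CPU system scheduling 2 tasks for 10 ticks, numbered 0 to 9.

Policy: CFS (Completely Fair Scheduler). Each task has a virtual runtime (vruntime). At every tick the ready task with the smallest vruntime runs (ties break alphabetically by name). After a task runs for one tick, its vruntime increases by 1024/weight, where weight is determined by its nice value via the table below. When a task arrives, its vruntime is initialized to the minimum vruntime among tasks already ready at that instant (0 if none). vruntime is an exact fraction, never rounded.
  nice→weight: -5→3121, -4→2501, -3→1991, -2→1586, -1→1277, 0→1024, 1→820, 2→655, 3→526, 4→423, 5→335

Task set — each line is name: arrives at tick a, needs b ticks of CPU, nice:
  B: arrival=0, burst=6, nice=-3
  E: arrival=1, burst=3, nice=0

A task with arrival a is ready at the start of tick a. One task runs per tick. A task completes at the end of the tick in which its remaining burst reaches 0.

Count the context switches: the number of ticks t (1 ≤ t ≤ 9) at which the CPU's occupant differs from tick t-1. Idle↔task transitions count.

t=0: vr[B=0] → run B
t=1: vr[B=1024/1991 E=1024/1991] → run B
t=2: vr[B=2048/1991 E=1024/1991] → run E
t=3: vr[B=2048/1991 E=3015/1991] → run B
t=4: vr[B=3072/1991 E=3015/1991] → run E
t=5: vr[B=3072/1991 E=5006/1991] → run B
t=6: vr[B=4096/1991 E=5006/1991] → run B
t=7: vr[B=5120/1991 E=5006/1991] → run E
t=8: vr[B=5120/1991] → run B
t=9: (idle)

context switches = 7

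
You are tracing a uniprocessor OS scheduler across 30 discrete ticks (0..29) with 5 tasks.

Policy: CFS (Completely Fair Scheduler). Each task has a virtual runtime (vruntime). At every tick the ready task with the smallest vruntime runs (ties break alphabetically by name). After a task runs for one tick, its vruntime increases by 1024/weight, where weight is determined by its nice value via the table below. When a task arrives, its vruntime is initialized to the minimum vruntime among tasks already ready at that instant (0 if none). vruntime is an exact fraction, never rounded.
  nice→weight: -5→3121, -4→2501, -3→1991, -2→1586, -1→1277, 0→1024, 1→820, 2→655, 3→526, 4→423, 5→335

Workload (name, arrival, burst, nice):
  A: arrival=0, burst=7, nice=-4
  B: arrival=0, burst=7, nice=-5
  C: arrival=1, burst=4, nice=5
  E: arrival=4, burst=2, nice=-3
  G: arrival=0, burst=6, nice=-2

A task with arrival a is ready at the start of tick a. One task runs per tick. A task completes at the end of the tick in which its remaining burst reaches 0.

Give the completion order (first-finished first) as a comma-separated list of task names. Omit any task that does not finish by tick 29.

t=0: vr[A=0 B=0 G=0] → run A
t=1: vr[A=1024/2501 B=0 C=0 G=0] → run B
t=2: vr[A=1024/2501 B=1024/3121 C=0 G=0] → run C
t=3: vr[A=1024/2501 B=1024/3121 C=1024/335 G=0] → run G
t=4: vr[A=1024/2501 B=1024/3121 C=1024/335 E=1024/3121 G=512/793] → run B
t=5: vr[A=1024/2501 B=2048/3121 C=1024/335 E=1024/3121 G=512/793] → run E
t=6: vr[A=1024/2501 B=2048/3121 C=1024/335 E=5234688/6213911 G=512/793] → run A
t=7: vr[A=2048/2501 B=2048/3121 C=1024/335 E=5234688/6213911 G=512/793] → run G
t=8: vr[A=2048/2501 B=2048/3121 C=1024/335 E=5234688/6213911 G=1024/793] → run B
t=9: vr[A=2048/2501 B=3072/3121 C=1024/335 E=5234688/6213911 G=1024/793] → run A
t=10: vr[A=3072/2501 B=3072/3121 C=1024/335 E=5234688/6213911 G=1024/793] → run E
t=11: vr[A=3072/2501 B=3072/3121 C=1024/335 G=1024/793] → run B
t=12: vr[A=3072/2501 B=4096/3121 C=1024/335 G=1024/793] → run A
t=13: vr[A=4096/2501 B=4096/3121 C=1024/335 G=1024/793] → run G
t=14: vr[A=4096/2501 B=4096/3121 C=1024/335 G=1536/793] → run B
t=15: vr[A=4096/2501 B=5120/3121 C=1024/335 G=1536/793] → run A
t=16: vr[A=5120/2501 B=5120/3121 C=1024/335 G=1536/793] → run B
t=17: vr[A=5120/2501 B=6144/3121 C=1024/335 G=1536/793] → run G
t=18: vr[A=5120/2501 B=6144/3121 C=1024/335 G=2048/793] → run B
t=19: vr[A=5120/2501 C=1024/335 G=2048/793] → run A
t=20: vr[A=6144/2501 C=1024/335 G=2048/793] → run A
t=21: vr[C=1024/335 G=2048/793] → run G
t=22: vr[C=1024/335 G=2560/793] → run C
t=23: vr[C=2048/335 G=2560/793] → run G
t=24: vr[C=2048/335] → run C
t=25: vr[C=3072/335] → run C
t=26: (idle)
t=27: (idle)
t=28: (idle)
t=29: (idle)

completion order = E, B, A, G, C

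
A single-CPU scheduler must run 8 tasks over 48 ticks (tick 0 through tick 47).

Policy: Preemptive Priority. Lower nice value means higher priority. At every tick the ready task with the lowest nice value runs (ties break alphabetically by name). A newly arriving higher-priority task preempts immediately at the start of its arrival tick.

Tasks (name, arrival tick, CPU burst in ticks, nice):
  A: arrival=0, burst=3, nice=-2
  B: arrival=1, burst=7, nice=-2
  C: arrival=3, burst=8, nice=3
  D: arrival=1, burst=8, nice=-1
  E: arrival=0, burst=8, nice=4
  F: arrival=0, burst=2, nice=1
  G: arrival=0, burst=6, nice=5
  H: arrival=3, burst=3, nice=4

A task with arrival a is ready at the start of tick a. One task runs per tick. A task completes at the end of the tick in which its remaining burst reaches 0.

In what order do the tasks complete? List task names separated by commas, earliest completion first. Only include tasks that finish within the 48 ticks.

t=0: ready={A,E,F,G} → run A
t=1: ready={A,B,D,E,F,G} → run A
t=2: ready={A,B,D,E,F,G} → run A
t=3: ready={B,C,D,E,F,G,H} → run B
t=4: ready={B,C,D,E,F,G,H} → run B
t=5: ready={B,C,D,E,F,G,H} → run B
t=6: ready={B,C,D,E,F,G,H} → run B
t=7: ready={B,C,D,E,F,G,H} → run B
t=8: ready={B,C,D,E,F,G,H} → run B
t=9: ready={B,C,D,E,F,G,H} → run B
t=10: ready={C,D,E,F,G,H} → run D
t=11: ready={C,D,E,F,G,H} → run D
t=12: ready={C,D,E,F,G,H} → run D
t=13: ready={C,D,E,F,G,H} → run D
t=14: ready={C,D,E,F,G,H} → run D
t=15: ready={C,D,E,F,G,H} → run D
t=16: ready={C,D,E,F,G,H} → run D
t=17: ready={C,D,E,F,G,H} → run D
t=18: ready={C,E,F,G,H} → run F
t=19: ready={C,E,F,G,H} → run F
t=20: ready={C,E,G,H} → run C
t=21: ready={C,E,G,H} → run C
t=22: ready={C,E,G,H} → run C
t=23: ready={C,E,G,H} → run C
t=24: ready={C,E,G,H} → run C
t=25: ready={C,E,G,H} → run C
t=26: ready={C,E,G,H} → run C
t=27: ready={C,E,G,H} → run C
t=28: ready={E,G,H} → run E
t=29: ready={E,G,H} → run E
t=30: ready={E,G,H} → run E
t=31: ready={E,G,H} → run E
t=32: ready={E,G,H} → run E
t=33: ready={E,G,H} → run E
t=34: ready={E,G,H} → run E
t=35: ready={E,G,H} → run E
t=36: ready={G,H} → run H
t=37: ready={G,H} → run H
t=38: ready={G,H} → run H
t=39: ready={G} → run G
t=40: ready={G} → run G
t=41: ready={G} → run G
t=42: ready={G} → run G
t=43: ready={G} → run G
t=44: ready={G} → run G
t=45: (idle)
t=46: (idle)
t=47: (idle)

completion order = A, B, D, F, C, E, H, G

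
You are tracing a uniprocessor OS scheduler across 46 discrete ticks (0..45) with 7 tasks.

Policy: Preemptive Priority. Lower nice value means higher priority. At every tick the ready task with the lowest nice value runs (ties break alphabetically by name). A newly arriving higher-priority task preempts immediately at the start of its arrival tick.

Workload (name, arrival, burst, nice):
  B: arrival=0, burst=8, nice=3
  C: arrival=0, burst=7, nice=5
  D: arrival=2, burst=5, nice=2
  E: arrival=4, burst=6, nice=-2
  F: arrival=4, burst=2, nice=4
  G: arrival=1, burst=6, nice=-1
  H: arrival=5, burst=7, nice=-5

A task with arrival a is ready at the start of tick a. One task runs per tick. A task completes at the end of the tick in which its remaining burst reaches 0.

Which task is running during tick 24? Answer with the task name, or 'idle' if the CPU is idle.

t=0: ready={B,C} → run B
t=1: ready={B,C,G} → run G
t=2: ready={B,C,D,G} → run G
t=3: ready={B,C,D,G} → run G
t=4: ready={B,C,D,E,F,G} → run E
t=5: ready={B,C,D,E,F,G,H} → run H
t=6: ready={B,C,D,E,F,G,H} → run H
t=7: ready={B,C,D,E,F,G,H} → run H
t=8: ready={B,C,D,E,F,G,H} → run H
t=9: ready={B,C,D,E,F,G,H} → run H
t=10: ready={B,C,D,E,F,G,H} → run H
t=11: ready={B,C,D,E,F,G,H} → run H
t=12: ready={B,C,D,E,F,G} → run E
t=13: ready={B,C,D,E,F,G} → run E
t=14: ready={B,C,D,E,F,G} → run E
t=15: ready={B,C,D,E,F,G} → run E
t=16: ready={B,C,D,E,F,G} → run E
t=17: ready={B,C,D,F,G} → run G
t=18: ready={B,C,D,F,G} → run G
t=19: ready={B,C,D,F,G} → run G
t=20: ready={B,C,D,F} → run D
t=21: ready={B,C,D,F} → run D
t=22: ready={B,C,D,F} → run D
t=23: ready={B,C,D,F} → run D
t=24: ready={B,C,D,F} → run D
t=25: ready={B,C,F} → run B
t=26: ready={B,C,F} → run B
t=27: ready={B,C,F} → run B
t=28: ready={B,C,F} → run B
t=29: ready={B,C,F} → run B
t=30: ready={B,C,F} → run B
t=31: ready={B,C,F} → run B
t=32: ready={C,F} → run F
t=33: ready={C,F} → run F
t=34: ready={C} → run C
t=35: ready={C} → run C
t=36: ready={C} → run C
t=37: ready={C} → run C
t=38: ready={C} → run C
t=39: ready={C} → run C
t=40: ready={C} → run C
t=41: (idle)
t=42: (idle)
t=43: (idle)
t=44: (idle)
t=45: (idle)

running at tick 24 = D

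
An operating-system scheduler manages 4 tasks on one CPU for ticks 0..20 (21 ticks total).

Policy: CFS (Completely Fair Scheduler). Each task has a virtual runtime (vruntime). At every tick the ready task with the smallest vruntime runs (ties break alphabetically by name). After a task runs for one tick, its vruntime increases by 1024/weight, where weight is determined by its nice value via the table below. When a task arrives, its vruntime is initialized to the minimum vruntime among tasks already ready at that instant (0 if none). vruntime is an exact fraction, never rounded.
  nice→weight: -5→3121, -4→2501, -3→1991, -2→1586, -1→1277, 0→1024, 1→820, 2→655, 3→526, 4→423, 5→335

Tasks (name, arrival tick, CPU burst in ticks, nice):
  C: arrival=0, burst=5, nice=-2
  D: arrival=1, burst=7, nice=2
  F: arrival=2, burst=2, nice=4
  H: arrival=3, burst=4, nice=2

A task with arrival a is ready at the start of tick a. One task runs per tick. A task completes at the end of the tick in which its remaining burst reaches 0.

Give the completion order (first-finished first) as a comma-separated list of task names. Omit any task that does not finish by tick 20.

t=0: vr[C=0] → run C
t=1: vr[C=512/793 D=512/793] → run C
t=2: vr[C=1024/793 D=512/793 F=512/793] → run D
t=3: vr[C=1024/793 D=1147392/519415 F=512/793 H=512/793] → run F
t=4: vr[C=1024/793 D=1147392/519415 F=1028608/335439 H=512/793] → run H
t=5: vr[C=1024/793 D=1147392/519415 F=1028608/335439 H=1147392/519415] → run C
t=6: vr[C=1536/793 D=1147392/519415 F=1028608/335439 H=1147392/519415] → run C
t=7: vr[C=2048/793 D=1147392/519415 F=1028608/335439 H=1147392/519415] → run D
t=8: vr[C=2048/793 D=1959424/519415 F=1028608/335439 H=1147392/519415] → run H
t=9: vr[C=2048/793 D=1959424/519415 F=1028608/335439 H=1959424/519415] → run C
t=10: vr[D=1959424/519415 F=1028608/335439 H=1959424/519415] → run F
t=11: vr[D=1959424/519415 H=1959424/519415] → run D
t=12: vr[D=2771456/519415 H=1959424/519415] → run H
t=13: vr[D=2771456/519415 H=2771456/519415] → run D
t=14: vr[D=3583488/519415 H=2771456/519415] → run H
t=15: vr[D=3583488/519415] → run D
t=16: vr[D=879104/103883] → run D
t=17: vr[D=5207552/519415] → run D
t=18: (idle)
t=19: (idle)
t=20: (idle)

completion order = C, F, H, D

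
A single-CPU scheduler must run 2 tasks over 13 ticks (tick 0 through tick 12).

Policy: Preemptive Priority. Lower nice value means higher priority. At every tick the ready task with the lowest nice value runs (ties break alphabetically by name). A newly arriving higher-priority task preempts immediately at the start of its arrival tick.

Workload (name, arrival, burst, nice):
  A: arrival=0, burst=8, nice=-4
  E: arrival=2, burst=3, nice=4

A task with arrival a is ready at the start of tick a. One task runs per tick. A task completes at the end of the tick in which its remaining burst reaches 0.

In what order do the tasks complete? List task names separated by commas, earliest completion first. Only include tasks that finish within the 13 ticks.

t=0: ready={A} → run A
t=1: ready={A} → run A
t=2: ready={A,E} → run A
t=3: ready={A,E} → run A
t=4: ready={A,E} → run A
t=5: ready={A,E} → run A
t=6: ready={A,E} → run A
t=7: ready={A,E} → run A
t=8: ready={E} → run E
t=9: ready={E} → run E
t=10: ready={E} → run E
t=11: (idle)
t=12: (idle)

completion order = A, E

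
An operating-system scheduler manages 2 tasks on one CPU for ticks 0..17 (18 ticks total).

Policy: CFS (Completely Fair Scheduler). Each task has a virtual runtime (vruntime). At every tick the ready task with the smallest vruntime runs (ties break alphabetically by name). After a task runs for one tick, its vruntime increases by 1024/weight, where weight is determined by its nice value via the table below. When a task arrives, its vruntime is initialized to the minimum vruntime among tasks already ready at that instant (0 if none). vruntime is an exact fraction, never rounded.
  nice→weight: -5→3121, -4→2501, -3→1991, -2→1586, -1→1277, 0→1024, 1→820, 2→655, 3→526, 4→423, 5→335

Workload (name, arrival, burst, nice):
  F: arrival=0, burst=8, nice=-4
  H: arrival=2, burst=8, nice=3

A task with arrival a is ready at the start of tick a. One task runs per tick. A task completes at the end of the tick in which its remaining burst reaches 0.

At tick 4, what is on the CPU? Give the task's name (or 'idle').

running at tick 4 = F

t=0: vr[F=0] → run F
t=1: vr[F=1024/2501] → run F
t=2: vr[F=2048/2501 H=2048/2501] → run F
t=3: vr[F=3072/2501 H=2048/2501] → run H
t=4: vr[F=3072/2501 H=1819136/657763] → run F
t=5: vr[F=4096/2501 H=1819136/657763] → run F
t=6: vr[F=5120/2501 H=1819136/657763] → run F
t=7: vr[F=6144/2501 H=1819136/657763] → run F
t=8: vr[F=7168/2501 H=1819136/657763] → run H
t=9: vr[F=7168/2501 H=3099648/657763] → run F
t=10: vr[H=3099648/657763] → run H
t=11: vr[H=4380160/657763] → run H
t=12: vr[H=5660672/657763] → run H
t=13: vr[H=6941184/657763] → run H
t=14: vr[H=8221696/657763] → run H
t=15: vr[H=9502208/657763] → run H
t=16: (idle)
t=17: (idle)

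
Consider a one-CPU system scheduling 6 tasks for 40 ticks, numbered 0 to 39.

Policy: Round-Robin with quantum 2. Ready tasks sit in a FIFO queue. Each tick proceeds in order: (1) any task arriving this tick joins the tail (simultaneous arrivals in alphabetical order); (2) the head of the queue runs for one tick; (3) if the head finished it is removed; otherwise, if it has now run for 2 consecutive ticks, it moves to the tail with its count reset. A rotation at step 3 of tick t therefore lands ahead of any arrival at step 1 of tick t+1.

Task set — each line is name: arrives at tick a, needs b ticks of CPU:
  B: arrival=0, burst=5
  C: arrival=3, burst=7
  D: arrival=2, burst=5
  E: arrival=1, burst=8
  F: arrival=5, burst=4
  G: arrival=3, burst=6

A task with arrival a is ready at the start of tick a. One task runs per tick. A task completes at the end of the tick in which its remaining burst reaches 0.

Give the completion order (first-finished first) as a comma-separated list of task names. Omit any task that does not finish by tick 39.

completion order = B, F, D, G, E, C

t=0: queue=[B] q_used=0 → run B
t=1: queue=[B,E] q_used=1 → run B
t=2: queue=[E,B,D] q_used=0 → run E
t=3: queue=[E,B,D,C,G] q_used=1 → run E
t=4: queue=[B,D,C,G,E] q_used=0 → run B
t=5: queue=[B,D,C,G,E,F] q_used=1 → run B
t=6: queue=[D,C,G,E,F,B] q_used=0 → run D
t=7: queue=[D,C,G,E,F,B] q_used=1 → run D
t=8: queue=[C,G,E,F,B,D] q_used=0 → run C
t=9: queue=[C,G,E,F,B,D] q_used=1 → run C
t=10: queue=[G,E,F,B,D,C] q_used=0 → run G
t=11: queue=[G,E,F,B,D,C] q_used=1 → run G
t=12: queue=[E,F,B,D,C,G] q_used=0 → run E
t=13: queue=[E,F,B,D,C,G] q_used=1 → run E
t=14: queue=[F,B,D,C,G,E] q_used=0 → run F
t=15: queue=[F,B,D,C,G,E] q_used=1 → run F
t=16: queue=[B,D,C,G,E,F] q_used=0 → run B
t=17: queue=[D,C,G,E,F] q_used=0 → run D
t=18: queue=[D,C,G,E,F] q_used=1 → run D
t=19: queue=[C,G,E,F,D] q_used=0 → run C
t=20: queue=[C,G,E,F,D] q_used=1 → run C
t=21: queue=[G,E,F,D,C] q_used=0 → run G
t=22: queue=[G,E,F,D,C] q_used=1 → run G
t=23: queue=[E,F,D,C,G] q_used=0 → run E
t=24: queue=[E,F,D,C,G] q_used=1 → run E
t=25: queue=[F,D,C,G,E] q_used=0 → run F
t=26: queue=[F,D,C,G,E] q_used=1 → run F
t=27: queue=[D,C,G,E] q_used=0 → run D
t=28: queue=[C,G,E] q_used=0 → run C
t=29: queue=[C,G,E] q_used=1 → run C
t=30: queue=[G,E,C] q_used=0 → run G
t=31: queue=[G,E,C] q_used=1 → run G
t=32: queue=[E,C] q_used=0 → run E
t=33: queue=[E,C] q_used=1 → run E
t=34: queue=[C] q_used=0 → run C
t=35: (idle)
t=36: (idle)
t=37: (idle)
t=38: (idle)
t=39: (idle)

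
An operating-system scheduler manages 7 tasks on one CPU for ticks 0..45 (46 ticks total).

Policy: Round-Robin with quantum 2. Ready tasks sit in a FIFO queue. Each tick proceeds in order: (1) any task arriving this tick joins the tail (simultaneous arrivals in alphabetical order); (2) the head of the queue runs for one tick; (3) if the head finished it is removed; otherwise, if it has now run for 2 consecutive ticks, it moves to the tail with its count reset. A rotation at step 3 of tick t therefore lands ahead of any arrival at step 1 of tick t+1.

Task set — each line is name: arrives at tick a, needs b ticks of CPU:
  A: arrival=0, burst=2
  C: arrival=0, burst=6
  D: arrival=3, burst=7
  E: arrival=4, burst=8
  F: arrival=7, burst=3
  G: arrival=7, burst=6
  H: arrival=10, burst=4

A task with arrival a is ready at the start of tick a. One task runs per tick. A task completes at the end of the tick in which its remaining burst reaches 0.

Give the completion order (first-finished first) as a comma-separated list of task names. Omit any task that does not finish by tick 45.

completion order = A, C, F, H, D, G, E

t=0: queue=[A,C] q_used=0 → run A
t=1: queue=[A,C] q_used=1 → run A
t=2: queue=[C] q_used=0 → run C
t=3: queue=[C,D] q_used=1 → run C
t=4: queue=[D,C,E] q_used=0 → run D
t=5: queue=[D,C,E] q_used=1 → run D
t=6: queue=[C,E,D] q_used=0 → run C
t=7: queue=[C,E,D,F,G] q_used=1 → run C
t=8: queue=[E,D,F,G,C] q_used=0 → run E
t=9: queue=[E,D,F,G,C] q_used=1 → run E
t=10: queue=[D,F,G,C,E,H] q_used=0 → run D
t=11: queue=[D,F,G,C,E,H] q_used=1 → run D
t=12: queue=[F,G,C,E,H,D] q_used=0 → run F
t=13: queue=[F,G,C,E,H,D] q_used=1 → run F
t=14: queue=[G,C,E,H,D,F] q_used=0 → run G
t=15: queue=[G,C,E,H,D,F] q_used=1 → run G
t=16: queue=[C,E,H,D,F,G] q_used=0 → run C
t=17: queue=[C,E,H,D,F,G] q_used=1 → run C
t=18: queue=[E,H,D,F,G] q_used=0 → run E
t=19: queue=[E,H,D,F,G] q_used=1 → run E
t=20: queue=[H,D,F,G,E] q_used=0 → run H
t=21: queue=[H,D,F,G,E] q_used=1 → run H
t=22: queue=[D,F,G,E,H] q_used=0 → run D
t=23: queue=[D,F,G,E,H] q_used=1 → run D
t=24: queue=[F,G,E,H,D] q_used=0 → run F
t=25: queue=[G,E,H,D] q_used=0 → run G
t=26: queue=[G,E,H,D] q_used=1 → run G
t=27: queue=[E,H,D,G] q_used=0 → run E
t=28: queue=[E,H,D,G] q_used=1 → run E
t=29: queue=[H,D,G,E] q_used=0 → run H
t=30: queue=[H,D,G,E] q_used=1 → run H
t=31: queue=[D,G,E] q_used=0 → run D
t=32: queue=[G,E] q_used=0 → run G
t=33: queue=[G,E] q_used=1 → run G
t=34: queue=[E] q_used=0 → run E
t=35: queue=[E] q_used=1 → run E
t=36: (idle)
t=37: (idle)
t=38: (idle)
t=39: (idle)
t=40: (idle)
t=41: (idle)
t=42: (idle)
t=43: (idle)
t=44: (idle)
t=45: (idle)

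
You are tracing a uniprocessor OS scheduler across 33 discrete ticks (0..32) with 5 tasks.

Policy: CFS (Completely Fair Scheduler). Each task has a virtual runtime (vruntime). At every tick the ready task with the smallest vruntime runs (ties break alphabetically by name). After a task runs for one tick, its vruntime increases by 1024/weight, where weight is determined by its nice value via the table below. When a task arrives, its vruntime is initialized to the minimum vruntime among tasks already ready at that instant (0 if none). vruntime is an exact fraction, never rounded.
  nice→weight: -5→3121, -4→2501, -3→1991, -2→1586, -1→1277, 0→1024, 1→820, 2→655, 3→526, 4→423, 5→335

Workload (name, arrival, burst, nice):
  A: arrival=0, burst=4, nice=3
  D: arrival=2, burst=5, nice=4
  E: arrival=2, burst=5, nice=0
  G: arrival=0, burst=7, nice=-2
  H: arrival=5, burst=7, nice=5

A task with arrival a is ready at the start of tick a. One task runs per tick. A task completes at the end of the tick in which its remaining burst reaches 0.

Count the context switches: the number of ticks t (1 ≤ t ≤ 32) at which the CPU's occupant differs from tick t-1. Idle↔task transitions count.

context switches = 23

t=0: vr[A=0 G=0] → run A
t=1: vr[A=512/263 G=0] → run G
t=2: vr[A=512/263 D=512/793 E=512/793 G=512/793] → run D
t=3: vr[A=512/263 D=1028608/335439 E=512/793 G=512/793] → run E
t=4: vr[A=512/263 D=1028608/335439 E=1305/793 G=512/793] → run G
t=5: vr[A=512/263 D=1028608/335439 E=1305/793 G=1024/793 H=1024/793] → run G
t=6: vr[A=512/263 D=1028608/335439 E=1305/793 G=1536/793 H=1024/793] → run H
t=7: vr[A=512/263 D=1028608/335439 E=1305/793 G=1536/793 H=1155072/265655] → run E
t=8: vr[A=512/263 D=1028608/335439 E=2098/793 G=1536/793 H=1155072/265655] → run G
t=9: vr[A=512/263 D=1028608/335439 E=2098/793 G=2048/793 H=1155072/265655] → run A
t=10: vr[A=1024/263 D=1028608/335439 E=2098/793 G=2048/793 H=1155072/265655] → run G
t=11: vr[A=1024/263 D=1028608/335439 E=2098/793 G=2560/793 H=1155072/265655] → run E
t=12: vr[A=1024/263 D=1028608/335439 E=2891/793 G=2560/793 H=1155072/265655] → run D
t=13: vr[A=1024/263 D=1840640/335439 E=2891/793 G=2560/793 H=1155072/265655] → run G
t=14: vr[A=1024/263 D=1840640/335439 E=2891/793 G=3072/793 H=1155072/265655] → run E
t=15: vr[A=1024/263 D=1840640/335439 E=3684/793 G=3072/793 H=1155072/265655] → run G
t=16: vr[A=1024/263 D=1840640/335439 E=3684/793 H=1155072/265655] → run A
t=17: vr[A=1536/263 D=1840640/335439 E=3684/793 H=1155072/265655] → run H
t=18: vr[A=1536/263 D=1840640/335439 E=3684/793 H=1967104/265655] → run E
t=19: vr[A=1536/263 D=1840640/335439 H=1967104/265655] → run D
t=20: vr[A=1536/263 D=884224/111813 H=1967104/265655] → run A
t=21: vr[D=884224/111813 H=1967104/265655] → run H
t=22: vr[D=884224/111813 H=2779136/265655] → run D
t=23: vr[D=3464704/335439 H=2779136/265655] → run D
t=24: vr[H=2779136/265655] → run H
t=25: vr[H=3591168/265655] → run H
t=26: vr[H=880640/53131] → run H
t=27: vr[H=5215232/265655] → run H
t=28: (idle)
t=29: (idle)
t=30: (idle)
t=31: (idle)
t=32: (idle)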